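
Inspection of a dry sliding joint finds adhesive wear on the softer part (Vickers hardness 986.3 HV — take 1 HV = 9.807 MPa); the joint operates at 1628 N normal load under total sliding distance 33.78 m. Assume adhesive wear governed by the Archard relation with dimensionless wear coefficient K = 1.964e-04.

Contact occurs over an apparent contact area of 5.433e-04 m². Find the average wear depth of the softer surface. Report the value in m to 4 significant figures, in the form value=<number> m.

The intermediates are printed rounded. All working math keeps full float precision; rounded just once, at four significant digits.
Hardness H = 986.3 HV × 9.807 MPa/HV = 9673 MPa = 9.673e+09 Pa.
SI base units throughout: W = 1628 N, H = 9.673e+09 Pa, K = 1.964e-04.
Archard relation: V = K·W·L/H = 1.964e-04 · 1628 · 33.78 / 9.673e+09 = 1.117e-09 m³.
Depth of wear h = V/A = 1.117e-09 / 5.433e-04 = 2.055e-06 m.

value=2.055e-06 m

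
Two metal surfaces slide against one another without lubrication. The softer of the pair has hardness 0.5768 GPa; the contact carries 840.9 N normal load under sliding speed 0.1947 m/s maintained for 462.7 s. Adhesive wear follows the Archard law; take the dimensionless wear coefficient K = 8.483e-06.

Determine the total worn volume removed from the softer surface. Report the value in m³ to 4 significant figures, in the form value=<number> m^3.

Intermediate values appear rounded; all working math runs at exact precision. Rounded once at the end to four significant figures.
Convert: Path length L = v·t = 0.1947 m/s × 462.7 s = 90.09 m.
Convert: Hardness H = 0.5768 GPa = 5.768e+08 Pa.
SI base units throughout: W = 840.9 N, H = 5.768e+08 Pa, K = 8.483e-06.
Volume removed: V = K·W·L/H = 8.483e-06 · 840.9 · 90.09 / 5.768e+08 = 1.114e-09 m³.

value=1.114e-09 m^3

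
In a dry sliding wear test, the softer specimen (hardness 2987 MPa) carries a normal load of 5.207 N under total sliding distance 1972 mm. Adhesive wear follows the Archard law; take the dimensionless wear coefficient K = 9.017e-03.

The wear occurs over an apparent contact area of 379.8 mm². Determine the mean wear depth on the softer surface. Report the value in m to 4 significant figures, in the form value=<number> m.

value=8.161e-08 m

Every step holds exact precision. Intermediates are shown rounded; rounded just once: 4 significant digits.
Convert: Distance covered L = 1972 mm = 1.972 m.
Convert: Hardness H = 2987 MPa = 2.987e+09 Pa.
Convert: Contact area A = 379.8 mm² = 3.798e-04 m².
Working in SI base units: W = 5.207 N, H = 2.987e+09 Pa, K = 9.017e-03.
Apply Archard: V = K·W·L/H = 9.017e-03 · 5.207 · 1.972 / 2.987e+09 = 3.100e-11 m³.
Mean wear depth h = V/A = 3.100e-11 / 3.798e-04 = 8.161e-08 m.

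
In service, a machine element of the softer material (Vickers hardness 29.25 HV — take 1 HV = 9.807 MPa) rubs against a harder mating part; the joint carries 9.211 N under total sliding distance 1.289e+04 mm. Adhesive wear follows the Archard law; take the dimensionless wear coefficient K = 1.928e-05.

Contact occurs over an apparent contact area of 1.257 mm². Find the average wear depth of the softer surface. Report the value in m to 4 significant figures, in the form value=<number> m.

value=6.348e-06 m

Every step runs at full precision; intermediates are printed rounded. Rounded just once, at four significant digits.
Distance covered L = 1.289e+04 mm = 12.89 m.
Hardness H = 29.25 HV × 9.807 MPa/HV = 286.9 MPa = 2.869e+08 Pa.
Contact area A = 1.257 mm² = 1.257e-06 m².
In SI base units: W = 9.211 N, H = 2.869e+08 Pa, K = 1.928e-05.
The Archard volume V = K·W·L/H = 1.928e-05 · 9.211 · 12.89 / 2.869e+08 = 7.980e-12 m³.
Mean wear depth h = V/A = 7.980e-12 / 1.257e-06 = 6.348e-06 m.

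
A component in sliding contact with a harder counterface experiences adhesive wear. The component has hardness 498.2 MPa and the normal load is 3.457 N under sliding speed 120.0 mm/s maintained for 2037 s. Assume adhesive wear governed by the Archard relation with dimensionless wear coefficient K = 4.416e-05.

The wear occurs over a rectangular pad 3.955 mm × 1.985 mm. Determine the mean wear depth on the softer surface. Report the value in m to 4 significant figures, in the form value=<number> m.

Intermediate values appear rounded. All arithmetic runs at full precision — rounded once at the end: 4 significant figures.
Convert: Sliding speed v = 120.0 mm/s = 0.1200 m/s. Path length L = v·t = 0.1200 m/s × 2037 s = 244.4 m.
Convert: Hardness H = 498.2 MPa = 4.982e+08 Pa.
Convert: Pad sides 3.955 mm × 1.985 mm = 0.003955 m × 0.001985 m. Contact area A = 0.003955 m × 0.001985 m = 7.851e-06 m².
Working in SI base units: W = 3.457 N, H = 4.982e+08 Pa, K = 4.416e-05.
Worn volume V = K·W·L/H = 4.416e-05 · 3.457 · 244.4 / 4.982e+08 = 7.490e-11 m³.
Wear depth h = V/A = 7.490e-11 / 7.851e-06 = 9.541e-06 m.

value=9.541e-06 m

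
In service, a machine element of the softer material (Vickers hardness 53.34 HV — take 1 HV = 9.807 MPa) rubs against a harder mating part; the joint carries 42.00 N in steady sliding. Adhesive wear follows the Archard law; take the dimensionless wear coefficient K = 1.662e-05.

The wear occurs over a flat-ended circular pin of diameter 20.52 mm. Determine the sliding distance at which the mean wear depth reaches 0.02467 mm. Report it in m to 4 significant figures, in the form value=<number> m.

value=6114 m

The algebra maintains full float precision. The intermediates are displayed rounded; one final rounding: four significant digits.
Hardness H = 53.34 HV × 9.807 MPa/HV = 523.1 MPa = 5.231e+08 Pa.
Pin diameter d = 20.52 mm = 0.02052 m. Contact area A = π·d²/4 = π·(0.02052 m)²/4 = 3.307e-04 m².
Depth limit h_lim = 0.02467 mm = 2.467e-05 m.
Restated in SI base units: W = 42.00 N, H = 5.231e+08 Pa, K = 1.662e-05.
At the depth limit, V_lim = h_lim·A = 2.467e-05 · 3.307e-04 = 8.159e-09 m³.
Life L = V_lim·H/(K·W) = 8.159e-09 · 5.231e+08 / (1.662e-05 · 42.00) = 6114 m.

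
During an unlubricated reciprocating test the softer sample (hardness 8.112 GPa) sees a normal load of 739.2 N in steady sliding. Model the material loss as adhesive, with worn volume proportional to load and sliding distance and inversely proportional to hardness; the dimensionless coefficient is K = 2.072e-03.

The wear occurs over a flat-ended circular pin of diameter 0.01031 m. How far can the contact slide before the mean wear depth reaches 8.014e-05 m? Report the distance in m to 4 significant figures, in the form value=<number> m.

Printed values are rounded; every step holds exact precision; rounded once at the end, at 4 significant digits.
Convert: Hardness H = 8.112 GPa = 8.112e+09 Pa.
Convert: Contact area A = π·d²/4 = π·(0.01031 m)²/4 = 8.348e-05 m².
Restated in SI base units: W = 739.2 N, H = 8.112e+09 Pa, K = 2.072e-03.
Allowed volume V_lim = h_lim·A = 8.014e-05 · 8.348e-05 = 6.690e-09 m³.
Inverting, life L = V_lim·H/(K·W) = 6.690e-09 · 8.112e+09 / (2.072e-03 · 739.2) = 35.44 m.

value=35.44 m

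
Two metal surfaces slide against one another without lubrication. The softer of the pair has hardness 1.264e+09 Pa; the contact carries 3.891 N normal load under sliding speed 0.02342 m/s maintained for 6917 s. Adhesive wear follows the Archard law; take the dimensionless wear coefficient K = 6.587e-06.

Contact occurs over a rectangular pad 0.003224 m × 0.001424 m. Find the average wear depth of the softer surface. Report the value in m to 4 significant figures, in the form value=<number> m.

Shown intermediates are rounded — all working math maintains full float precision; rounded just once, at 4 significant digits.
Convert: Sliding distance L = v·t = 0.02342 m/s × 6917 s = 162.0 m.
Convert: Contact area A = 0.003224 m × 0.001424 m = 4.591e-06 m².
Collected in SI base units: W = 3.891 N, H = 1.264e+09 Pa, K = 6.587e-06.
Volume removed: V = K·W·L/H = 6.587e-06 · 3.891 · 162.0 / 1.264e+09 = 3.285e-12 m³.
Depth of wear h = V/A = 3.285e-12 / 4.591e-06 = 7.155e-07 m.

value=7.155e-07 m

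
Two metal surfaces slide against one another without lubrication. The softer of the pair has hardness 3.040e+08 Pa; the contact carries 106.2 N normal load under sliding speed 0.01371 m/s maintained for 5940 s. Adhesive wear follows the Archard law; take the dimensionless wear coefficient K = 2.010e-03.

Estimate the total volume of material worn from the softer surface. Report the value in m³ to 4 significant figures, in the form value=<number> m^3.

Quoted intermediates are rounded, and the computation keeps full precision — a single final rounding, at four significant digits.
Total distance L = v·t = 0.01371 m/s × 5940 s = 81.44 m.
SI base units throughout: W = 106.2 N, H = 3.040e+08 Pa, K = 2.010e-03.
Archard relation: V = K·W·L/H = 2.010e-03 · 106.2 · 81.44 / 3.040e+08 = 5.718e-08 m³.

value=5.718e-08 m^3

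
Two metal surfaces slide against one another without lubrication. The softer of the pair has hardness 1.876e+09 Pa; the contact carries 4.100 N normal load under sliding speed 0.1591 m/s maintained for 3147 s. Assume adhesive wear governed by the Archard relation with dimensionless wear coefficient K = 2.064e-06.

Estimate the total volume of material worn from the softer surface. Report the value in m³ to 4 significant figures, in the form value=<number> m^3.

Each operation holds full float precision. The intermediates are shown rounded; a single final rounding to 4 significant figures.
Convert: Path length L = v·t = 0.1591 m/s × 3147 s = 500.7 m.
In SI base units: W = 4.100 N, H = 1.876e+09 Pa, K = 2.064e-06.
Wear volume V = K·W·L/H = 2.064e-06 · 4.100 · 500.7 / 1.876e+09 = 2.259e-12 m³.

value=2.259e-12 m^3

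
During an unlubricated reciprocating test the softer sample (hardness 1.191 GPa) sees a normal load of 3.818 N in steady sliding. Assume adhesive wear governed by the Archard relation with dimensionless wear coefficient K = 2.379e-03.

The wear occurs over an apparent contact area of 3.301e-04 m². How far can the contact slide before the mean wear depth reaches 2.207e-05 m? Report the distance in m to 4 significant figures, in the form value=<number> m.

Intermediate values are displayed rounded. All working math maintains full float precision, and one final rounding: 4 significant figures.
Convert: Hardness H = 1.191 GPa = 1.191e+09 Pa.
SI base units throughout: W = 3.818 N, H = 1.191e+09 Pa, K = 2.379e-03.
At the depth limit, V_lim = h_lim·A = 2.207e-05 · 3.301e-04 = 7.285e-09 m³.
Sliding life L = V_lim·H/(K·W) = 7.285e-09 · 1.191e+09 / (2.379e-03 · 3.818) = 955.3 m.

value=955.3 m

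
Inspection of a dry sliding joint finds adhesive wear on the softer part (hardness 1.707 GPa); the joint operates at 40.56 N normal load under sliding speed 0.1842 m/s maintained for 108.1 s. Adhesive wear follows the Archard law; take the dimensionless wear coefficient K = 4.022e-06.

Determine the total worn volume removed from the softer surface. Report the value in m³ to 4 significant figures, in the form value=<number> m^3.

The intermediates appear rounded. The computation maintains exact precision. Rounded just once: 4 significant digits.
Convert: Distance covered L = v·t = 0.1842 m/s × 108.1 s = 19.91 m.
Convert: Hardness H = 1.707 GPa = 1.707e+09 Pa.
Collected in SI base units: W = 40.56 N, H = 1.707e+09 Pa, K = 4.022e-06.
Archard relation: V = K·W·L/H = 4.022e-06 · 40.56 · 19.91 / 1.707e+09 = 1.903e-12 m³.

value=1.903e-12 m^3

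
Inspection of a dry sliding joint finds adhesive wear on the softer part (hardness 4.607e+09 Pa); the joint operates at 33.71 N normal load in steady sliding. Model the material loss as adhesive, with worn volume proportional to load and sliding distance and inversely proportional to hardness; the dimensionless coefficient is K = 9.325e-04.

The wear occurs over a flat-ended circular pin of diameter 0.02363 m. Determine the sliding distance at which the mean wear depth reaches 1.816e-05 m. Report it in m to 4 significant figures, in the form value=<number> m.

value=1167 m

Displayed values are rounded. Each operation carries full float precision — a lone final rounding to 4 significant digits.
Convert: Contact area A = π·d²/4 = π·(0.02363 m)²/4 = 4.385e-04 m².
Working in SI base units: W = 33.71 N, H = 4.607e+09 Pa, K = 9.325e-04.
Permissible volume V_lim = h_lim·A = 1.816e-05 · 4.385e-04 = 7.964e-09 m³.
So the life L = V_lim·H/(K·W) = 7.964e-09 · 4.607e+09 / (9.325e-04 · 33.71) = 1167 m.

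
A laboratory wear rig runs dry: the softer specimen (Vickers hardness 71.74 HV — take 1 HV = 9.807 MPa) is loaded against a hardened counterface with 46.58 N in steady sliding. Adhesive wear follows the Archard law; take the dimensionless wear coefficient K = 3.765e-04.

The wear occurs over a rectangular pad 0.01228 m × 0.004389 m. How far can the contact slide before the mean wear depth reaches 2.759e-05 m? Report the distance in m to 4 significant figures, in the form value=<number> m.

value=59.66 m

The algebra carries exact precision. The intermediates are shown rounded. Rounded just once, at four significant figures.
Hardness H = 71.74 HV × 9.807 MPa/HV = 703.6 MPa = 7.036e+08 Pa.
Contact area A = 0.01228 m × 0.004389 m = 5.390e-05 m².
As SI base values: W = 46.58 N, H = 7.036e+08 Pa, K = 3.765e-04.
Wearable volume V_lim = h_lim·A = 2.759e-05 · 5.390e-05 = 1.487e-09 m³.
Life L = V_lim·H/(K·W) = 1.487e-09 · 7.036e+08 / (3.765e-04 · 46.58) = 59.66 m.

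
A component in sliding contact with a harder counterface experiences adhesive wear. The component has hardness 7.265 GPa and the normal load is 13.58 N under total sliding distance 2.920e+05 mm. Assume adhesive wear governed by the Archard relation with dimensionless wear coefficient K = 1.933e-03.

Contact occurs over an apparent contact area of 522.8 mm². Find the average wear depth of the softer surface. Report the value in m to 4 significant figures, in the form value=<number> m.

The algebra maintains exact precision — intermediates appear rounded; one final rounding, at four significant figures.
Convert: Path length L = 2.920e+05 mm = 292.0 m.
Convert: Hardness H = 7.265 GPa = 7.265e+09 Pa.
Convert: Contact area A = 522.8 mm² = 5.228e-04 m².
Restated in SI base units: W = 13.58 N, H = 7.265e+09 Pa, K = 1.933e-03.
Wear volume V = K·W·L/H = 1.933e-03 · 13.58 · 292.0 / 7.265e+09 = 1.055e-09 m³.
Wear depth h = V/A = 1.055e-09 / 5.228e-04 = 2.018e-06 m.

value=2.018e-06 m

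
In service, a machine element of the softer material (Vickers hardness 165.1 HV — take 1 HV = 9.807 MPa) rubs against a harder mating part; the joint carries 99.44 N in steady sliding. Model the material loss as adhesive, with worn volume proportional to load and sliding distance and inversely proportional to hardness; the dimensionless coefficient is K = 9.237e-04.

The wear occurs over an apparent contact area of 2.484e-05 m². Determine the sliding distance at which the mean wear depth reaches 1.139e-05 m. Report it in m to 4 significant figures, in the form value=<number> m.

value=4.987 m

The intermediates appear rounded. All working math runs at exact precision — a lone final rounding, at 4 significant figures.
Convert: Hardness H = 165.1 HV × 9.807 MPa/HV = 1619 MPa = 1.619e+09 Pa.
Working in SI base units: W = 99.44 N, H = 1.619e+09 Pa, K = 9.237e-04.
Volume at the limit: V_lim = h_lim·A = 1.139e-05 · 2.484e-05 = 2.829e-10 m³.
Inverting, life L = V_lim·H/(K·W) = 2.829e-10 · 1.619e+09 / (9.237e-04 · 99.44) = 4.987 m.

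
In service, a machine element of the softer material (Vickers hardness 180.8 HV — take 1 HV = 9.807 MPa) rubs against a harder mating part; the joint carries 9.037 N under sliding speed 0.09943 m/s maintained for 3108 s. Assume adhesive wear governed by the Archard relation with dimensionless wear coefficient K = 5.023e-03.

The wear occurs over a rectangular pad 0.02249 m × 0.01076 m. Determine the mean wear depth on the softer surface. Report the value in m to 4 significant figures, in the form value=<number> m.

value=3.269e-05 m

Every step holds exact precision, and displayed values are rounded; one final rounding, at 4 significant figures.
Path length L = v·t = 0.09943 m/s × 3108 s = 309.0 m.
Hardness H = 180.8 HV × 9.807 MPa/HV = 1773 MPa = 1.773e+09 Pa.
Contact area A = 0.02249 m × 0.01076 m = 2.420e-04 m².
As SI base values: W = 9.037 N, H = 1.773e+09 Pa, K = 5.023e-03.
By Archard's law, V = K·W·L/H = 5.023e-03 · 9.037 · 309.0 / 1.773e+09 = 7.911e-09 m³.
Mean depth h = V/A = 7.911e-09 / 2.420e-04 = 3.269e-05 m.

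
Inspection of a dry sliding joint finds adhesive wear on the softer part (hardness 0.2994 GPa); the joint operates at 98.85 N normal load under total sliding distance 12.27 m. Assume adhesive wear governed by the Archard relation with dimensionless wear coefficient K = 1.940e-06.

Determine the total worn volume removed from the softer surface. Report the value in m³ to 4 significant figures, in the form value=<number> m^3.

value=7.859e-12 m^3

Quoted intermediates are rounded, and each operation carries exact precision. Rounded just once to 4 significant digits.
Hardness H = 0.2994 GPa = 2.994e+08 Pa.
In SI base units, W = 98.85 N, H = 2.994e+08 Pa, K = 1.940e-06.
Apply Archard: V = K·W·L/H = 1.940e-06 · 98.85 · 12.27 / 2.994e+08 = 7.859e-12 m³.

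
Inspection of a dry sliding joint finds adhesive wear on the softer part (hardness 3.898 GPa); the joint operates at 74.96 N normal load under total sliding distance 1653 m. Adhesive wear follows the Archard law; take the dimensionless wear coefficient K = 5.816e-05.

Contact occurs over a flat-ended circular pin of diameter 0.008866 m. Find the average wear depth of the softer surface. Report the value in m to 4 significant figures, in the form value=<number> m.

value=2.995e-05 m

Each operation carries full float precision; the intermediates are displayed rounded — rounded once at the end, at four significant figures.
Hardness H = 3.898 GPa = 3.898e+09 Pa.
Contact area A = π·d²/4 = π·(0.008866 m)²/4 = 6.174e-05 m².
Collected in SI base units: W = 74.96 N, H = 3.898e+09 Pa, K = 5.816e-05.
The Archard volume V = K·W·L/H = 5.816e-05 · 74.96 · 1653 / 3.898e+09 = 1.849e-09 m³.
Wear depth h = V/A = 1.849e-09 / 6.174e-05 = 2.995e-05 m.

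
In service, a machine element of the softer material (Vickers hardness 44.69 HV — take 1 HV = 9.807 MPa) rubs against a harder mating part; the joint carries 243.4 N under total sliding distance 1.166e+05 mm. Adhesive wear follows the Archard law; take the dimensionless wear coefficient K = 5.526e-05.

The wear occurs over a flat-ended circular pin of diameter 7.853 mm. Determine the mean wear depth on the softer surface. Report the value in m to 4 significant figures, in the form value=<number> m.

Intermediates appear rounded, and the computation carries full precision, and rounded just once, at 4 significant digits.
Convert: Path length L = 1.166e+05 mm = 116.6 m.
Convert: Hardness H = 44.69 HV × 9.807 MPa/HV = 438.3 MPa = 4.383e+08 Pa.
Convert: Pin diameter d = 7.853 mm = 0.007853 m. Contact area A = π·d²/4 = π·(0.007853 m)²/4 = 4.844e-05 m².
In SI base units: W = 243.4 N, H = 4.383e+08 Pa, K = 5.526e-05.
Archard relation: V = K·W·L/H = 5.526e-05 · 243.4 · 116.6 / 4.383e+08 = 3.578e-09 m³.
Mean depth h = V/A = 3.578e-09 / 4.844e-05 = 7.388e-05 m.

value=7.388e-05 m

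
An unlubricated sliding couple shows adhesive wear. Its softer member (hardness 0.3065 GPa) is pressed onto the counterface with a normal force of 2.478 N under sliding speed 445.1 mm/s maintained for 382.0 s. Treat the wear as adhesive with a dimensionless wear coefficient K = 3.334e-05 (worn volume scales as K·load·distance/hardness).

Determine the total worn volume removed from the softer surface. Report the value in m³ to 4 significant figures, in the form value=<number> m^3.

value=4.583e-11 m^3

The intermediates are shown rounded. All arithmetic carries full precision. Rounded just once, at four significant digits.
Convert: Sliding speed v = 445.1 mm/s = 0.4451 m/s. Distance covered L = v·t = 0.4451 m/s × 382.0 s = 170.0 m.
Convert: Hardness H = 0.3065 GPa = 3.065e+08 Pa.
As SI base values: W = 2.478 N, H = 3.065e+08 Pa, K = 3.334e-05.
Volume removed: V = K·W·L/H = 3.334e-05 · 2.478 · 170.0 / 3.065e+08 = 4.583e-11 m³.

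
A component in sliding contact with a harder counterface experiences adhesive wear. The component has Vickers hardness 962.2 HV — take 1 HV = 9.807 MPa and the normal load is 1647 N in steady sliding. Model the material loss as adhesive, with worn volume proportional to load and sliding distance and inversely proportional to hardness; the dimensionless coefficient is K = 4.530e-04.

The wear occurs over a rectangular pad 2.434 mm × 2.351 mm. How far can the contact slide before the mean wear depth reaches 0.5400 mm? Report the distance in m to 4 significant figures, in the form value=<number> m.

value=39.08 m

Intermediates appear rounded, and all arithmetic holds full precision, and one last rounding, at four significant digits.
Convert: Hardness H = 962.2 HV × 9.807 MPa/HV = 9436 MPa = 9.436e+09 Pa.
Convert: Pad sides 2.434 mm × 2.351 mm = 0.002434 m × 0.002351 m. Contact area A = 0.002434 m × 0.002351 m = 5.722e-06 m².
Convert: Depth limit h_lim = 0.5400 mm = 5.400e-04 m.
Working in SI base units: W = 1647 N, H = 9.436e+09 Pa, K = 4.530e-04.
Limit volume V_lim = h_lim·A = 5.400e-04 · 5.722e-06 = 3.090e-09 m³.
Inverting, life L = V_lim·H/(K·W) = 3.090e-09 · 9.436e+09 / (4.530e-04 · 1647) = 39.08 m.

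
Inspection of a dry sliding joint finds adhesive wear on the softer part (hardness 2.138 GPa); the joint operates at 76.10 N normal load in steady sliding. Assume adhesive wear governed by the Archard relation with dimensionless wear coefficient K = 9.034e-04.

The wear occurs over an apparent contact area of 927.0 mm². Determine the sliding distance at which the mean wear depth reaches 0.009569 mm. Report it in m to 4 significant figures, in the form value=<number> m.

The computation maintains exact precision — shown intermediates are rounded. Rounded just once: 4 significant digits.
Hardness H = 2.138 GPa = 2.138e+09 Pa.
Contact area A = 927.0 mm² = 9.270e-04 m².
Depth limit h_lim = 0.009569 mm = 9.569e-06 m.
Expressed in SI base units: W = 76.10 N, H = 2.138e+09 Pa, K = 9.034e-04.
Wearable volume V_lim = h_lim·A = 9.569e-06 · 9.270e-04 = 8.870e-09 m³.
Thus life L = V_lim·H/(K·W) = 8.870e-09 · 2.138e+09 / (9.034e-04 · 76.10) = 275.9 m.

value=275.9 m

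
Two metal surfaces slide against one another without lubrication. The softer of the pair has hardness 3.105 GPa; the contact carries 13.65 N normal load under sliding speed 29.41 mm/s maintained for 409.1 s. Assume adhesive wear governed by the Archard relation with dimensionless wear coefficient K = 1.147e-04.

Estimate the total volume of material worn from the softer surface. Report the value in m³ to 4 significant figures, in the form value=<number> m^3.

Intermediate values are displayed rounded; all arithmetic carries exact precision; one last rounding, at four significant figures.
Sliding speed v = 29.41 mm/s = 0.02941 m/s. Total distance L = v·t = 0.02941 m/s × 409.1 s = 12.03 m.
Hardness H = 3.105 GPa = 3.105e+09 Pa.
Working in SI base units: W = 13.65 N, H = 3.105e+09 Pa, K = 1.147e-04.
Archard volume V = K·W·L/H = 1.147e-04 · 13.65 · 12.03 / 3.105e+09 = 6.067e-12 m³.

value=6.067e-12 m^3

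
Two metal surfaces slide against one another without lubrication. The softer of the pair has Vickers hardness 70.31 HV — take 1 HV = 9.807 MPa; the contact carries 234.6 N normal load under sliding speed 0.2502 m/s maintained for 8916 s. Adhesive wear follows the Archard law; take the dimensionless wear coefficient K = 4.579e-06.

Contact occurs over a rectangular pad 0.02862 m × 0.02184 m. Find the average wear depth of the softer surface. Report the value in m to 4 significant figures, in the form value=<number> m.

The algebra runs at exact precision; intermediate values are displayed rounded, and a lone final rounding, at four significant digits.
Convert: Path length L = v·t = 0.2502 m/s × 8916 s = 2231 m.
Convert: Hardness H = 70.31 HV × 9.807 MPa/HV = 689.5 MPa = 6.895e+08 Pa.
Convert: Contact area A = 0.02862 m × 0.02184 m = 6.251e-04 m².
SI base units throughout: W = 234.6 N, H = 6.895e+08 Pa, K = 4.579e-06.
By Archard's law, V = K·W·L/H = 4.579e-06 · 234.6 · 2231 / 6.895e+08 = 3.475e-09 m³.
Depth of wear h = V/A = 3.475e-09 / 6.251e-04 = 5.560e-06 m.

value=5.560e-06 m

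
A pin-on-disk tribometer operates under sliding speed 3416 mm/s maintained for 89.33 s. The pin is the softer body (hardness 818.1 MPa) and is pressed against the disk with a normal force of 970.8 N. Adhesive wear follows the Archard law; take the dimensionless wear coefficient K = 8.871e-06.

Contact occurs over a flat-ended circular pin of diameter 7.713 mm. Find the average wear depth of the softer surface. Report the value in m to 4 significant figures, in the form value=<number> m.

value=6.875e-05 m

All working math carries full float precision. Intermediate values are shown rounded, and rounded just once: 4 significant digits.
Convert: Sliding speed v = 3416 mm/s = 3.416 m/s. Path length L = v·t = 3.416 m/s × 89.33 s = 305.2 m.
Convert: Hardness H = 818.1 MPa = 8.181e+08 Pa.
Convert: Pin diameter d = 7.713 mm = 0.007713 m. Contact area A = π·d²/4 = π·(0.007713 m)²/4 = 4.672e-05 m².
Restated in SI base units: W = 970.8 N, H = 8.181e+08 Pa, K = 8.871e-06.
By Archard's law, V = K·W·L/H = 8.871e-06 · 970.8 · 305.2 / 8.181e+08 = 3.212e-09 m³.
Wear depth h = V/A = 3.212e-09 / 4.672e-05 = 6.875e-05 m.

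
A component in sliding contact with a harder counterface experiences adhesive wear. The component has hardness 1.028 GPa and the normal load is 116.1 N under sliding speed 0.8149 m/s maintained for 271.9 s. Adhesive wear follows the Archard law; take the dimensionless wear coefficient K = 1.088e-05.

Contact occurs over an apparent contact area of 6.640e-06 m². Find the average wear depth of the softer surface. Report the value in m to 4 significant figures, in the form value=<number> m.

value=4.100e-05 m

Intermediate values are printed rounded; all working math maintains full float precision. Rounded once at the end to 4 significant digits.
Path length L = v·t = 0.8149 m/s × 271.9 s = 221.6 m.
Hardness H = 1.028 GPa = 1.028e+09 Pa.
In SI base units: W = 116.1 N, H = 1.028e+09 Pa, K = 1.088e-05.
Wear volume V = K·W·L/H = 1.088e-05 · 116.1 · 221.6 / 1.028e+09 = 2.723e-10 m³.
Wear depth h = V/A = 2.723e-10 / 6.640e-06 = 4.100e-05 m.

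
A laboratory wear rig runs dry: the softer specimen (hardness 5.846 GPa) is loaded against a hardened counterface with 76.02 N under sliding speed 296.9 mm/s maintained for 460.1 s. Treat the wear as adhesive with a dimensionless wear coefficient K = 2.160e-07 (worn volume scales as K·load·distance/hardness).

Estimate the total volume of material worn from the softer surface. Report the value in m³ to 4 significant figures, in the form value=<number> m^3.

Intermediate values appear rounded, and all arithmetic runs at full float precision; rounded once at the end: four significant figures.
Sliding speed v = 296.9 mm/s = 0.2969 m/s. Path length L = v·t = 0.2969 m/s × 460.1 s = 136.6 m.
Hardness H = 5.846 GPa = 5.846e+09 Pa.
As SI base values: W = 76.02 N, H = 5.846e+09 Pa, K = 2.160e-07.
By Archard's law, V = K·W·L/H = 2.160e-07 · 76.02 · 136.6 / 5.846e+09 = 3.837e-13 m³.

value=3.837e-13 m^3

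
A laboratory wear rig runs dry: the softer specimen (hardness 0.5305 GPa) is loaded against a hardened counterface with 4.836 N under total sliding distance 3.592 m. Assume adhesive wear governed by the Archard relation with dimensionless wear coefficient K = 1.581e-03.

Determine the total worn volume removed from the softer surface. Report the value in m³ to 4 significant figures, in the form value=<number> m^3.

value=5.177e-11 m^3

Each operation holds full precision, and printed values are rounded — rounded once at the end, at four significant figures.
Hardness H = 0.5305 GPa = 5.305e+08 Pa.
Restated in SI base units: W = 4.836 N, H = 5.305e+08 Pa, K = 1.581e-03.
Worn volume V = K·W·L/H = 1.581e-03 · 4.836 · 3.592 / 5.305e+08 = 5.177e-11 m³.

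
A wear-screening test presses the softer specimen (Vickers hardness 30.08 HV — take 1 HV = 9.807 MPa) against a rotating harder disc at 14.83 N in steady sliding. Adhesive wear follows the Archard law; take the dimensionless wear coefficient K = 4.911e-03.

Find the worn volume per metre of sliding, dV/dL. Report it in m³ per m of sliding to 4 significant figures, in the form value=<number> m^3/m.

The intermediates are shown rounded. Each operation holds exact precision. Rounded just once: four significant figures.
Hardness H = 30.08 HV × 9.807 MPa/HV = 295.0 MPa = 2.950e+08 Pa.
SI base units throughout: W = 14.83 N, H = 2.950e+08 Pa, K = 4.911e-03.
Sliding wear rate dV/dL = K·W/H (independent of L): 4.911e-03 · 14.83 / 2.950e+08 = 2.469e-10 m³/m.

value=2.469e-10 m^3/m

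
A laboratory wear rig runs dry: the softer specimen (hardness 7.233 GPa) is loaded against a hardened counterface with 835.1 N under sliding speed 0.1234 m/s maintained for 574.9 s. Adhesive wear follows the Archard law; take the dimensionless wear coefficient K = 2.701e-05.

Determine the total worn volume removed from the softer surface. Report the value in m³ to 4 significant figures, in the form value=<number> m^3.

Intermediates are shown rounded. The algebra runs at full precision — one last rounding: four significant digits.
Convert: Sliding distance L = v·t = 0.1234 m/s × 574.9 s = 70.94 m.
Convert: Hardness H = 7.233 GPa = 7.233e+09 Pa.
In SI base units: W = 835.1 N, H = 7.233e+09 Pa, K = 2.701e-05.
The Archard volume V = K·W·L/H = 2.701e-05 · 835.1 · 70.94 / 7.233e+09 = 2.212e-10 m³.

value=2.212e-10 m^3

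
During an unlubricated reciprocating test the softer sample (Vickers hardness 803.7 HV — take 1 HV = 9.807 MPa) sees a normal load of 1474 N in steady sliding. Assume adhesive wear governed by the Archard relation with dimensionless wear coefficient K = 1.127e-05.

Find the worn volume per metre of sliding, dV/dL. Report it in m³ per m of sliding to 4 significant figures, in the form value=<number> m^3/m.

Each operation carries full precision; intermediates appear rounded, and a lone final rounding to four significant digits.
Hardness H = 803.7 HV × 9.807 MPa/HV = 7882 MPa = 7.882e+09 Pa.
Restated in SI base units: W = 1474 N, H = 7.882e+09 Pa, K = 1.127e-05.
Wear rate dV/dL = K·W/H (no L dependence): 1.127e-05 · 1474 / 7.882e+09 = 2.108e-12 m³/m.

value=2.108e-12 m^3/m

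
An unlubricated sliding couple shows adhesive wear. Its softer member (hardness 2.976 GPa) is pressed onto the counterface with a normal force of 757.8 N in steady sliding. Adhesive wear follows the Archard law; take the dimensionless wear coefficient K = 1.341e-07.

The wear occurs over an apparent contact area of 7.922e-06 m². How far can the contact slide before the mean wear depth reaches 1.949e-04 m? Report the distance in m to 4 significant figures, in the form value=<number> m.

value=4.522e+04 m

Intermediate values are shown rounded — all arithmetic maintains full float precision — rounded once at the end, at 4 significant figures.
Hardness H = 2.976 GPa = 2.976e+09 Pa.
Restated in SI base units: W = 757.8 N, H = 2.976e+09 Pa, K = 1.341e-07.
Limit volume V_lim = h_lim·A = 1.949e-04 · 7.922e-06 = 1.544e-09 m³.
Thus life L = V_lim·H/(K·W) = 1.544e-09 · 2.976e+09 / (1.341e-07 · 757.8) = 4.522e+04 m.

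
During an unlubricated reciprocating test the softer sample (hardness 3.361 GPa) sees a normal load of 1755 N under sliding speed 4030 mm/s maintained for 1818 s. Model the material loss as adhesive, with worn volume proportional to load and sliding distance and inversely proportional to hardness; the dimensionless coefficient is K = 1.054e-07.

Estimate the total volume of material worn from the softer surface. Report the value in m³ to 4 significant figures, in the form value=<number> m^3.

value=4.032e-10 m^3

Quoted intermediates are rounded, and the algebra runs at full float precision — rounded once at the end: four significant figures.
Convert: Sliding speed v = 4030 mm/s = 4.030 m/s. Distance covered L = v·t = 4.030 m/s × 1818 s = 7327 m.
Convert: Hardness H = 3.361 GPa = 3.361e+09 Pa.
Collected in SI base units: W = 1755 N, H = 3.361e+09 Pa, K = 1.054e-07.
By Archard's law, V = K·W·L/H = 1.054e-07 · 1755 · 7327 / 3.361e+09 = 4.032e-10 m³.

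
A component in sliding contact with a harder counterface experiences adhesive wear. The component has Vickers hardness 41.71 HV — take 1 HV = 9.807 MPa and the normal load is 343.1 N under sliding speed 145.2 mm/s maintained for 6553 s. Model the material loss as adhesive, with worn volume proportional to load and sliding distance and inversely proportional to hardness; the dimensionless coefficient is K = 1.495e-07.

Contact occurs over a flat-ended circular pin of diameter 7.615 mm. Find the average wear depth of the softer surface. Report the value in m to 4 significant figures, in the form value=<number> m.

value=2.620e-06 m

Intermediates are shown rounded — the computation carries exact precision, and rounded once at the end: 4 significant digits.
Sliding speed v = 145.2 mm/s = 0.1452 m/s. Distance L = v·t = 0.1452 m/s × 6553 s = 951.5 m.
Hardness H = 41.71 HV × 9.807 MPa/HV = 409.0 MPa = 4.090e+08 Pa.
Pin diameter d = 7.615 mm = 0.007615 m. Contact area A = π·d²/4 = π·(0.007615 m)²/4 = 4.554e-05 m².
As SI base values: W = 343.1 N, H = 4.090e+08 Pa, K = 1.495e-07.
Apply Archard: V = K·W·L/H = 1.495e-07 · 343.1 · 951.5 / 4.090e+08 = 1.193e-10 m³.
Wear depth h = V/A = 1.193e-10 / 4.554e-05 = 2.620e-06 m.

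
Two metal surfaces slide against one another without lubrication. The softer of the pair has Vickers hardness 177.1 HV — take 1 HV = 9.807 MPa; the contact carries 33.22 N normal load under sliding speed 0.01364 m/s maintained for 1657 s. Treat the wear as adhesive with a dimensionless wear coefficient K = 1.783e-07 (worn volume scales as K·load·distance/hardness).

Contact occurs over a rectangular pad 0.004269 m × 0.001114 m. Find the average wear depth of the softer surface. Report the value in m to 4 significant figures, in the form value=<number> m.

Printed values are rounded, and the computation carries full precision; a lone final rounding: four significant figures.
Convert: Distance covered L = v·t = 0.01364 m/s × 1657 s = 22.60 m.
Convert: Hardness H = 177.1 HV × 9.807 MPa/HV = 1737 MPa = 1.737e+09 Pa.
Convert: Contact area A = 0.004269 m × 0.001114 m = 4.756e-06 m².
In SI base units: W = 33.22 N, H = 1.737e+09 Pa, K = 1.783e-07.
Archard volume V = K·W·L/H = 1.783e-07 · 33.22 · 22.60 / 1.737e+09 = 7.708e-14 m³.
Depth h = V/A = 7.708e-14 / 4.756e-06 = 1.621e-08 m.

value=1.621e-08 m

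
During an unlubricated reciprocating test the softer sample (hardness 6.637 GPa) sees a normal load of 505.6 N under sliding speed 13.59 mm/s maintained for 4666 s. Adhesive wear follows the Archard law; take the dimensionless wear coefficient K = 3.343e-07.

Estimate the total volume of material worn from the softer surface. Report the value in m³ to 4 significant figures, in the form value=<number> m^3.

value=1.615e-12 m^3

Shown intermediates are rounded — the algebra carries exact precision; one last rounding: four significant figures.
Convert: Sliding speed v = 13.59 mm/s = 0.01359 m/s. Sliding distance L = v·t = 0.01359 m/s × 4666 s = 63.41 m.
Convert: Hardness H = 6.637 GPa = 6.637e+09 Pa.
In SI base units, W = 505.6 N, H = 6.637e+09 Pa, K = 3.343e-07.
The Archard volume V = K·W·L/H = 3.343e-07 · 505.6 · 63.41 / 6.637e+09 = 1.615e-12 m³.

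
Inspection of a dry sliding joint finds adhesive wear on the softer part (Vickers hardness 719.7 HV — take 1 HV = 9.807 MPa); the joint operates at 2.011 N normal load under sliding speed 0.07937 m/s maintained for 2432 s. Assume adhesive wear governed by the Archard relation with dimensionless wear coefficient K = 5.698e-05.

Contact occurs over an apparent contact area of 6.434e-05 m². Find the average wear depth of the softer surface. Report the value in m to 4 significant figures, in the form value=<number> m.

The intermediates appear rounded, and the algebra holds full precision. Rounded just once to 4 significant digits.
Distance L = v·t = 0.07937 m/s × 2432 s = 193.0 m.
Hardness H = 719.7 HV × 9.807 MPa/HV = 7058 MPa = 7.058e+09 Pa.
Working in SI base units: W = 2.011 N, H = 7.058e+09 Pa, K = 5.698e-05.
Archard volume V = K·W·L/H = 5.698e-05 · 2.011 · 193.0 / 7.058e+09 = 3.134e-12 m³.
Depth of wear h = V/A = 3.134e-12 / 6.434e-05 = 4.871e-08 m.

value=4.871e-08 m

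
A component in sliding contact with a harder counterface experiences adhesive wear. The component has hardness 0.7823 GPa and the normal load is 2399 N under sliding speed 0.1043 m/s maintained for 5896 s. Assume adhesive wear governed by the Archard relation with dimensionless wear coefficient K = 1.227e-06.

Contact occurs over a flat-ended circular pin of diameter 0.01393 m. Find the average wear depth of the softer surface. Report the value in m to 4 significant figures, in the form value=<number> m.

Each operation holds full float precision. Shown intermediates are rounded, and rounded once at the end: four significant digits.
The distance L = v·t = 0.1043 m/s × 5896 s = 615.0 m.
Hardness H = 0.7823 GPa = 7.823e+08 Pa.
Contact area A = π·d²/4 = π·(0.01393 m)²/4 = 1.524e-04 m².
Restated in SI base units: W = 2399 N, H = 7.823e+08 Pa, K = 1.227e-06.
Worn volume V = K·W·L/H = 1.227e-06 · 2399 · 615.0 / 7.823e+08 = 2.314e-09 m³.
Depth h = V/A = 2.314e-09 / 1.524e-04 = 1.518e-05 m.

value=1.518e-05 m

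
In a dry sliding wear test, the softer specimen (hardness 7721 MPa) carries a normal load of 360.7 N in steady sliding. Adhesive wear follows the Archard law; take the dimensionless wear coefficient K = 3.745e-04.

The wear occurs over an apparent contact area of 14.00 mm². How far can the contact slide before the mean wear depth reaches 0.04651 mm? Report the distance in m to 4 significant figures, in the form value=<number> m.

value=37.22 m

Intermediates appear rounded. Every step runs at full float precision; one final rounding to 4 significant digits.
Hardness H = 7721 MPa = 7.721e+09 Pa.
Contact area A = 14.00 mm² = 1.400e-05 m².
Depth limit h_lim = 0.04651 mm = 4.651e-05 m.
Working in SI base units: W = 360.7 N, H = 7.721e+09 Pa, K = 3.745e-04.
Limit volume V_lim = h_lim·A = 4.651e-05 · 1.400e-05 = 6.511e-10 m³.
So the life L = V_lim·H/(K·W) = 6.511e-10 · 7.721e+09 / (3.745e-04 · 360.7) = 37.22 m.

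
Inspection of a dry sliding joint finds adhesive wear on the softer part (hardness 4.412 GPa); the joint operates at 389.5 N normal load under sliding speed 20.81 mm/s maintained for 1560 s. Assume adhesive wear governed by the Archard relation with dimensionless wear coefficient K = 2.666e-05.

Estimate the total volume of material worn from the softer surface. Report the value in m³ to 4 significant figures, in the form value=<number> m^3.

value=7.641e-11 m^3

All arithmetic keeps full precision — intermediate values are shown rounded; rounded once at the end to four significant figures.
Sliding speed v = 20.81 mm/s = 0.02081 m/s. Path length L = v·t = 0.02081 m/s × 1560 s = 32.46 m.
Hardness H = 4.412 GPa = 4.412e+09 Pa.
As SI base values: W = 389.5 N, H = 4.412e+09 Pa, K = 2.666e-05.
Archard relation: V = K·W·L/H = 2.666e-05 · 389.5 · 32.46 / 4.412e+09 = 7.641e-11 m³.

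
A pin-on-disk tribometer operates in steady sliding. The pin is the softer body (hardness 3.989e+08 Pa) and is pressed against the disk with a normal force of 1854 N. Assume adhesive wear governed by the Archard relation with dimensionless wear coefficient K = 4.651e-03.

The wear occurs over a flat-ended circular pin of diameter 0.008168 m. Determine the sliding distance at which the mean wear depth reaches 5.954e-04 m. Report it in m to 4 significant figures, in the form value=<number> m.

value=1.443 m

Each operation keeps exact precision — printed values are rounded, and one final rounding to 4 significant figures.
Convert: Contact area A = π·d²/4 = π·(0.008168 m)²/4 = 5.240e-05 m².
SI base units throughout: W = 1854 N, H = 3.989e+08 Pa, K = 4.651e-03.
At the depth limit, V_lim = h_lim·A = 5.954e-04 · 5.240e-05 = 3.120e-08 m³.
Sliding life L = V_lim·H/(K·W) = 3.120e-08 · 3.989e+08 / (4.651e-03 · 1854) = 1.443 m.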